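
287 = 287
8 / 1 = 8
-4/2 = -2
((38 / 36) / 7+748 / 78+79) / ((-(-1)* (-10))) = -145357 / 16380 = -8.87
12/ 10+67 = 341/ 5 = 68.20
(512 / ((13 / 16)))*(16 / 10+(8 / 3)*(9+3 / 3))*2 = 6946816 / 195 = 35624.70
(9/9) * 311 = 311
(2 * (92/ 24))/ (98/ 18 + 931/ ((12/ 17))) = 276/ 47677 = 0.01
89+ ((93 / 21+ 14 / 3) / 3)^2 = 389722 / 3969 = 98.19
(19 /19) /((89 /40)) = 40 /89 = 0.45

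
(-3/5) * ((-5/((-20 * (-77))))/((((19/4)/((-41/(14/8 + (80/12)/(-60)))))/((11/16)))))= -1107/156940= -0.01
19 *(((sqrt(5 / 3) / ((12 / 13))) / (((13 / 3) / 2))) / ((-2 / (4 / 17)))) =-19 *sqrt(15) / 51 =-1.44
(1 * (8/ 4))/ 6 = 1/ 3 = 0.33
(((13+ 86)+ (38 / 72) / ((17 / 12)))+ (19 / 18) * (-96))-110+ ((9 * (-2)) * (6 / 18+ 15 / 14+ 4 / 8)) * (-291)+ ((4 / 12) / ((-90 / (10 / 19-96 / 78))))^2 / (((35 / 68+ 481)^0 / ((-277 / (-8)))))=1160275168603883 / 117613150200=9865.18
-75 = -75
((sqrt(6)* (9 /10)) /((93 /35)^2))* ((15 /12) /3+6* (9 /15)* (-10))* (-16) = 177.77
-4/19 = -0.21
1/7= 0.14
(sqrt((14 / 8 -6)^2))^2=18.06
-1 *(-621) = 621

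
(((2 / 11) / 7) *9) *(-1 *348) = -6264 / 77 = -81.35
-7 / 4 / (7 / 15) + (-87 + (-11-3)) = -419 / 4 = -104.75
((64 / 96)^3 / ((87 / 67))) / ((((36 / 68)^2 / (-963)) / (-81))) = 16574728 / 261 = 63504.70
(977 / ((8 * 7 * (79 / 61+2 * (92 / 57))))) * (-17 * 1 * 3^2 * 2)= -519745437 / 440356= -1180.28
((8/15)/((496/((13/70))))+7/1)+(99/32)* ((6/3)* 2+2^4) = 8967551/130200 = 68.88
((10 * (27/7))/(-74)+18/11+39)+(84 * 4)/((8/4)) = 592920/2849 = 208.12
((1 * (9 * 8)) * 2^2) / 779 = 288 / 779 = 0.37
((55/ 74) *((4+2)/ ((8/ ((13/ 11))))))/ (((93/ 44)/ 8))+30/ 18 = 14315/ 3441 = 4.16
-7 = -7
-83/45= -1.84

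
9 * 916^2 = 7551504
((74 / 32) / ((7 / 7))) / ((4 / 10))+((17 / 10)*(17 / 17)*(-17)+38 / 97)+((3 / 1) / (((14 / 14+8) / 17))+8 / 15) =-256499 / 15520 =-16.53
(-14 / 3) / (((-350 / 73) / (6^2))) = 876 / 25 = 35.04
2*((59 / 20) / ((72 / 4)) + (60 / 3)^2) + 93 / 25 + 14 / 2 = 729943 / 900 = 811.05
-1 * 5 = -5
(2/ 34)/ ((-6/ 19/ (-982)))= 9329/ 51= 182.92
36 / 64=9 / 16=0.56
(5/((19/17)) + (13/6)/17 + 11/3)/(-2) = -5341/1292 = -4.13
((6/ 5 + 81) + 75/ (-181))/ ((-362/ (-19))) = 703152/ 163805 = 4.29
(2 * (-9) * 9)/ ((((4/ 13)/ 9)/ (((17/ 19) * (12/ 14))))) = -483327/ 133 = -3634.04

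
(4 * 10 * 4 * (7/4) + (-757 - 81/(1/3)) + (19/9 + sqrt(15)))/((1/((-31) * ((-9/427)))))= -28613/61 + 279 * sqrt(15)/427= -466.53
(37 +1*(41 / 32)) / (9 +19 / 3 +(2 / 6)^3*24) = 11025 / 4672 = 2.36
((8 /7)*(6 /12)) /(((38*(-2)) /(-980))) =140 /19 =7.37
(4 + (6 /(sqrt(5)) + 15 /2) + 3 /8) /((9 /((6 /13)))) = 4*sqrt(5) /65 + 95 /156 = 0.75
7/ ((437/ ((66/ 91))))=66/ 5681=0.01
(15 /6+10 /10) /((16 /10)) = 35 /16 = 2.19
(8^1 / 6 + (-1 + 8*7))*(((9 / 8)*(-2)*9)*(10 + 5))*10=-342225 / 2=-171112.50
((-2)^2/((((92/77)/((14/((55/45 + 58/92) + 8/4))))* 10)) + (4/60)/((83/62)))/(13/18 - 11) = -1371648/11132375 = -0.12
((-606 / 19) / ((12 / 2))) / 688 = -101 / 13072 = -0.01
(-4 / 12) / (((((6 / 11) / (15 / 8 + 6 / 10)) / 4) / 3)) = -363 / 20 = -18.15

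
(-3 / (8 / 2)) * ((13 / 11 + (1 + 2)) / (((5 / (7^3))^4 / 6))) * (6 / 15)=-166699429.85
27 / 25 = 1.08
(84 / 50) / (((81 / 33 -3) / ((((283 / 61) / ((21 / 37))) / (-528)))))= 10471 / 219600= 0.05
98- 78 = 20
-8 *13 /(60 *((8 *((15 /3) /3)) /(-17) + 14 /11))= -2431 /685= -3.55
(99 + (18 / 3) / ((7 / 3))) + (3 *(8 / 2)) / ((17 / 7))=12675 / 119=106.51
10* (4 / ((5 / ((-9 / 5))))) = -72 / 5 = -14.40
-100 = -100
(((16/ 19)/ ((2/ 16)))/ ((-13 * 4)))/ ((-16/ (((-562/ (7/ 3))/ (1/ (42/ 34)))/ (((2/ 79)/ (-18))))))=7192476/ 4199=1712.90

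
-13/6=-2.17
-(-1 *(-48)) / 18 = -8 / 3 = -2.67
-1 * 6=-6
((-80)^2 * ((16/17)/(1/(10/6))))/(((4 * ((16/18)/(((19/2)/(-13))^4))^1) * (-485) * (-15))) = 5212840/47097089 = 0.11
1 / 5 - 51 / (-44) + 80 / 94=22853 / 10340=2.21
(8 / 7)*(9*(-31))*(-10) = 3188.57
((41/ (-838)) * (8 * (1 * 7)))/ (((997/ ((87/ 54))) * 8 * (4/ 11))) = -91553/ 60154992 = -0.00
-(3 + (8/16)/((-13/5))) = -73/26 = -2.81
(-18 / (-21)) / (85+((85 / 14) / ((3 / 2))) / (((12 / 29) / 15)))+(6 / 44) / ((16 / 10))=304647 / 3425840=0.09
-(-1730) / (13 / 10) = 17300 / 13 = 1330.77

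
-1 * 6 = -6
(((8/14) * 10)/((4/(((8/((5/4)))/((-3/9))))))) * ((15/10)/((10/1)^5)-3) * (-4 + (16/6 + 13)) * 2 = 1199994/625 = 1919.99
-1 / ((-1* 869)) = 1 / 869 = 0.00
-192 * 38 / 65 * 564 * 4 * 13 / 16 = -1028736 / 5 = -205747.20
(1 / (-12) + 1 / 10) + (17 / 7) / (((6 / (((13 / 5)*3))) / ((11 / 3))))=1623 / 140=11.59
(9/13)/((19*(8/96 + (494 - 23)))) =108/1396291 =0.00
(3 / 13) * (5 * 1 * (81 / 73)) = 1215 / 949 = 1.28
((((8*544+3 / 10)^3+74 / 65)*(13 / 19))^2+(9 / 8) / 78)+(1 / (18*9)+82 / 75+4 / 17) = 20562548356414055890564413034005241 / 6462261000000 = 3181943340947395329678.64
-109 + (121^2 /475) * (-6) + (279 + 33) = 8579 /475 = 18.06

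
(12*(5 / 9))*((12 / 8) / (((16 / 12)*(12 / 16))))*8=80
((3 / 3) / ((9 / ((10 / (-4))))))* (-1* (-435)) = -725 / 6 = -120.83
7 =7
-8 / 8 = -1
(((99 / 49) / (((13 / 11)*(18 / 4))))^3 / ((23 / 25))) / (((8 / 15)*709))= 0.00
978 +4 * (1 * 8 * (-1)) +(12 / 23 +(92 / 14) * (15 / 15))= 153448 / 161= 953.09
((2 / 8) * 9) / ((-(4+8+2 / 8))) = -9 / 49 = -0.18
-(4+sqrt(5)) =-4 - sqrt(5) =-6.24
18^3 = 5832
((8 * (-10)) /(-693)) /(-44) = -20 /7623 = -0.00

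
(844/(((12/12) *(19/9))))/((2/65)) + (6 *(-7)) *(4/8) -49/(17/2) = 4188145/323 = 12966.39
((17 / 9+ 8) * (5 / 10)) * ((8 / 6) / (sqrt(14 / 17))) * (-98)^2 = 69770.02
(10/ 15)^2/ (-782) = -2/ 3519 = -0.00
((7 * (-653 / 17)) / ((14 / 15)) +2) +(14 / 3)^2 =-80879 / 306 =-264.31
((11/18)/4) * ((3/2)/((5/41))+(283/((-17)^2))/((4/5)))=859859/416160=2.07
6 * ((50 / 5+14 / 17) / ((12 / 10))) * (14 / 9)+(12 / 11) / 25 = 3543836 / 42075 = 84.23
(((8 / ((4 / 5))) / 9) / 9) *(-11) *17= -1870 / 81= -23.09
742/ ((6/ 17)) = 6307/ 3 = 2102.33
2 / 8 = 1 / 4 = 0.25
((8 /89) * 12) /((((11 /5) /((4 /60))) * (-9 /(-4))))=128 /8811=0.01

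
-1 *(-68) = 68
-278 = -278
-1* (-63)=63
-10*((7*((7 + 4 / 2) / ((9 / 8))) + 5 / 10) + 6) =-625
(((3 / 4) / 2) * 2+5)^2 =529 / 16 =33.06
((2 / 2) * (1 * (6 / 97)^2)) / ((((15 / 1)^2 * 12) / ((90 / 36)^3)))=0.00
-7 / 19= -0.37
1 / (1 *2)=0.50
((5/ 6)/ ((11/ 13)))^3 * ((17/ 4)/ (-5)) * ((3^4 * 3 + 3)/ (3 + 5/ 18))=-38282725/ 628232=-60.94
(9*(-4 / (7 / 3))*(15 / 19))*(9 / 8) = -3645 / 266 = -13.70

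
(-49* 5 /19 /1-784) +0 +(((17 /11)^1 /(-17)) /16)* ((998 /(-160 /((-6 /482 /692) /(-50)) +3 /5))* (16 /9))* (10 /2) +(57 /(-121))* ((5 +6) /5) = -16687299687436124 /20913208771785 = -797.93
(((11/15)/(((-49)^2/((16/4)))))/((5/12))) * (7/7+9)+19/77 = 36457/132055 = 0.28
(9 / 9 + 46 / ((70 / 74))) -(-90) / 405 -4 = 14443 / 315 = 45.85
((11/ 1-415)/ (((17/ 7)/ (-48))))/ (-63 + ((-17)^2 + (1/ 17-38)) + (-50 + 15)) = 67872/ 1301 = 52.17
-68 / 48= -17 / 12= -1.42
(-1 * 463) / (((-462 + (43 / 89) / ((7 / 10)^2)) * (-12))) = -2019143 / 24125784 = -0.08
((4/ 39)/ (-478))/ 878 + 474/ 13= 149197661/ 4091919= 36.46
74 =74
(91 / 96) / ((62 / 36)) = 273 / 496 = 0.55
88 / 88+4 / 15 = 19 / 15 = 1.27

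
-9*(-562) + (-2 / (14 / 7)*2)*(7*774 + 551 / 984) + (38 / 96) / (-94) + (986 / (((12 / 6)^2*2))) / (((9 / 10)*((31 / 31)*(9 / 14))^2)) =-244893118153 / 44953056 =-5447.75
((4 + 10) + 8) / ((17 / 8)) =176 / 17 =10.35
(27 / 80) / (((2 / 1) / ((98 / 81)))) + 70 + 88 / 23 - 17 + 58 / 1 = 634967 / 5520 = 115.03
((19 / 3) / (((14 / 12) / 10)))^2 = 144400 / 49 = 2946.94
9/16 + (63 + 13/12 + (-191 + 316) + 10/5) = 9199/48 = 191.65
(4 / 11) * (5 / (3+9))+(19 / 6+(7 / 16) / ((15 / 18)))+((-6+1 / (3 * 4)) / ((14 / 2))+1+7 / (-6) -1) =1.83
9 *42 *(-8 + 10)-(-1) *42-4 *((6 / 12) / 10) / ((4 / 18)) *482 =1821 / 5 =364.20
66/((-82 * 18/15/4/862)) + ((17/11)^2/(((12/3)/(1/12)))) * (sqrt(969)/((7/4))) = -94820/41 + 289 * sqrt(969)/10164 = -2311.80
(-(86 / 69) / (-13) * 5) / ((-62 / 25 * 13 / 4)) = -21500 / 361491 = -0.06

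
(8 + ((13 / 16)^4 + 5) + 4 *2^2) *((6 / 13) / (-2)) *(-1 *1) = 5787315 / 851968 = 6.79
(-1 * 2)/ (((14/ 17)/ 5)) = -85/ 7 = -12.14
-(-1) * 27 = 27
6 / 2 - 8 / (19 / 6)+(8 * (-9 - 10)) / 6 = -1417 / 57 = -24.86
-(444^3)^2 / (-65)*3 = 22983654016954368 / 65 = 353594677183913.35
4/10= 2/5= 0.40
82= 82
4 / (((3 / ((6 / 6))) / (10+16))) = 104 / 3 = 34.67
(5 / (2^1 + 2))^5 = 3125 / 1024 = 3.05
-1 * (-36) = 36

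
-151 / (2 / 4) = -302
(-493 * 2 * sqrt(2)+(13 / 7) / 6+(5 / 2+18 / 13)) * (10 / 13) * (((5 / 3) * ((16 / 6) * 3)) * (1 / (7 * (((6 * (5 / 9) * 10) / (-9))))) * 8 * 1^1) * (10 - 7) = -329760 / 8281+851904 * sqrt(2) / 91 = 13199.46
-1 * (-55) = 55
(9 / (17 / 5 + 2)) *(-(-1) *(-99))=-165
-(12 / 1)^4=-20736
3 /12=1 /4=0.25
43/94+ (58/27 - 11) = -21305/2538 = -8.39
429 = 429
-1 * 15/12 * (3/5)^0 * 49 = -245/4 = -61.25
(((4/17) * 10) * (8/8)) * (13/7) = 520/119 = 4.37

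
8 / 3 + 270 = 818 / 3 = 272.67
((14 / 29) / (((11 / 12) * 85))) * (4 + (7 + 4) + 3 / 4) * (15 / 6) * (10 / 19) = 13230 / 103037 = 0.13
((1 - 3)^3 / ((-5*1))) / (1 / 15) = 24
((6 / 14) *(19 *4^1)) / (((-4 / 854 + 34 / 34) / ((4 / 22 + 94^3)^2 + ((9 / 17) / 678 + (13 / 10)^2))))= 55755117782530964050083 / 2469685625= 22575795566098.00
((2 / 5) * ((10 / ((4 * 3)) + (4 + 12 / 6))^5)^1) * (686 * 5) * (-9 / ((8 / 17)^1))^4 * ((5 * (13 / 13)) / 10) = 1367391647305.61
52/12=13/3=4.33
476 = 476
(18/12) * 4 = 6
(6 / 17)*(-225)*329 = -444150 / 17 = -26126.47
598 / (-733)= -598 / 733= -0.82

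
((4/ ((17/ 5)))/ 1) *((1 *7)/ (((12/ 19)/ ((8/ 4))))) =26.08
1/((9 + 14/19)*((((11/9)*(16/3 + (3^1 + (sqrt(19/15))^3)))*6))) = 320625/185198024 -3249*sqrt(285)/185198024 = 0.00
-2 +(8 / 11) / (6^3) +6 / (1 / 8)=13663 / 297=46.00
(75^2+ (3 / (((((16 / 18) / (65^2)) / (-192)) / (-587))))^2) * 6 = 15496402609499793750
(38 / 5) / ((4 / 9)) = 171 / 10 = 17.10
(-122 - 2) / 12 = -31 / 3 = -10.33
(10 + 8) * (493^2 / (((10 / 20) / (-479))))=-4191136956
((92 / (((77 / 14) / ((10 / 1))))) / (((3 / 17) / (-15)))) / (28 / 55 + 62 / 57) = -22287000 / 2503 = -8904.12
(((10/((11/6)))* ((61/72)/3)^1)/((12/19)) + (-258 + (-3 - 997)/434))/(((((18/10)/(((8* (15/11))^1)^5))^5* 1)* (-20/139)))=2159725431965219363593440460800000000000000000000000000000/258624430868680444513848809137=8350817533792254182192852000.00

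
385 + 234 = 619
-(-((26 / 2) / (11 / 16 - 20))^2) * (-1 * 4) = -173056 / 95481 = -1.81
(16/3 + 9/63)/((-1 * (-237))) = 115/4977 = 0.02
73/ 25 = 2.92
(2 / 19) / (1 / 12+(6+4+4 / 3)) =24 / 2603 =0.01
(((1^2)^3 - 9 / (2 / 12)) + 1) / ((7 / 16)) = -832 / 7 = -118.86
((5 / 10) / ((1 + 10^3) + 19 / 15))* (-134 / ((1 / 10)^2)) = -50250 / 7517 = -6.68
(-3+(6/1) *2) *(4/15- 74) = -3318/5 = -663.60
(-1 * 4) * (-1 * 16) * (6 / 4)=96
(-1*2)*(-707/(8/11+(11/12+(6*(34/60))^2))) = 4666200/43573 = 107.09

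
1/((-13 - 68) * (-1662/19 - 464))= 19/848718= 0.00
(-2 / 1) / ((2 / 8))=-8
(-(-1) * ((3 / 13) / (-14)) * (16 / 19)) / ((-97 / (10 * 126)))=4320 / 23959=0.18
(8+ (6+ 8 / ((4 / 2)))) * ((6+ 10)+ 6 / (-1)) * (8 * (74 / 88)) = 13320 / 11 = 1210.91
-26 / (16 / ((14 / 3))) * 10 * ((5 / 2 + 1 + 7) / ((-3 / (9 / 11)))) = 9555 / 44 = 217.16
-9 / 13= -0.69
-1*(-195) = 195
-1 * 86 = -86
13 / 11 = 1.18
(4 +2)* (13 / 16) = 39 / 8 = 4.88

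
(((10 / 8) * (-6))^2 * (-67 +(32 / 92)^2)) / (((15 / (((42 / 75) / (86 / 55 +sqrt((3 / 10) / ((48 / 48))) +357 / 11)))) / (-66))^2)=-12797790961946044824 / 647926318807077025 +75221387277032304 * sqrt(30) / 647926318807077025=-19.12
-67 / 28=-2.39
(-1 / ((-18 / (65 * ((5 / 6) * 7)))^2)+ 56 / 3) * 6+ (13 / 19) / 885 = -27789004261 / 10896120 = -2550.36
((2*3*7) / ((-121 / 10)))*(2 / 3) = -280 / 121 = -2.31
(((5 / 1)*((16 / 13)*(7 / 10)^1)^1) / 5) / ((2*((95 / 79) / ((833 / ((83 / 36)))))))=66333456 / 512525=129.42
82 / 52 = 41 / 26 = 1.58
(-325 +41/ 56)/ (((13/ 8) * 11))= -18159/ 1001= -18.14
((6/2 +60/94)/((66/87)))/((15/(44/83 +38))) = 2643147/214555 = 12.32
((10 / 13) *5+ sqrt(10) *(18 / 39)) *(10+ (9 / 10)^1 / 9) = 303 *sqrt(10) / 65+ 505 / 13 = 53.59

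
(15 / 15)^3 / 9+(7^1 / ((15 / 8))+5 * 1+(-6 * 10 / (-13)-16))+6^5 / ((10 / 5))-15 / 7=15902183 / 4095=3883.32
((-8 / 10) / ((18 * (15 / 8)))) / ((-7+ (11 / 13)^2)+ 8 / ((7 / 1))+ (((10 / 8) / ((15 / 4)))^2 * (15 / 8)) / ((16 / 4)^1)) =605696 / 130040325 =0.00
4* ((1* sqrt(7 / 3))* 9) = 12* sqrt(21) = 54.99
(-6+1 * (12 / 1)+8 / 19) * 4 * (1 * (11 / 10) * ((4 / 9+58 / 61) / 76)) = 8426 / 16245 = 0.52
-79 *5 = -395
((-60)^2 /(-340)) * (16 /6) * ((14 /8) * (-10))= 8400 /17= 494.12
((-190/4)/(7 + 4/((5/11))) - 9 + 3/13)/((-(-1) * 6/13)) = -25.51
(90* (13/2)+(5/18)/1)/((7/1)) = 1505/18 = 83.61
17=17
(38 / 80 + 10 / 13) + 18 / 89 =66943 / 46280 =1.45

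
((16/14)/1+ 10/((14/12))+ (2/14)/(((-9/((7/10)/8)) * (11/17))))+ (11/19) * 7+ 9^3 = 782398699/1053360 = 742.76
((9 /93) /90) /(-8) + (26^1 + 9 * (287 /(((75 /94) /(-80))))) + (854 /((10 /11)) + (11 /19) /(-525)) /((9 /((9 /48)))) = -3843442564211 /14842800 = -258943.23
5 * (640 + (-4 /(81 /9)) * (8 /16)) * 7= 201530 /9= 22392.22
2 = 2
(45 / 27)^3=125 / 27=4.63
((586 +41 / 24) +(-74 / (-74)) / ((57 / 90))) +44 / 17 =4588219 / 7752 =591.88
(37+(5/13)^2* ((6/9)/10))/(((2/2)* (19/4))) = 75056/9633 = 7.79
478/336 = 239/168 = 1.42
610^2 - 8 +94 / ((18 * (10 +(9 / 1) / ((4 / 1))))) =372092.43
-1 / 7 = -0.14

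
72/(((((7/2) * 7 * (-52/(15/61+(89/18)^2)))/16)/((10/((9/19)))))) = -1483644640/3147417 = -471.38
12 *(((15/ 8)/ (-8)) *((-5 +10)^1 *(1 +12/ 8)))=-1125/ 32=-35.16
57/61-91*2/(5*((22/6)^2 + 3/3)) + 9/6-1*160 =-488261/3050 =-160.09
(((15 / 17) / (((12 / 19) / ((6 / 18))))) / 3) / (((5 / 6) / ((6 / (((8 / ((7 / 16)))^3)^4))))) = 262984456819 / 328827822935179135520079872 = 0.00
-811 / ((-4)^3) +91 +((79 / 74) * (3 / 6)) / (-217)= 53271151 / 513856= 103.67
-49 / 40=-1.22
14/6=2.33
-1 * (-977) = 977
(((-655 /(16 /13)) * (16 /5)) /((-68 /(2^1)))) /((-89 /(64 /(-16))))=3406 /1513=2.25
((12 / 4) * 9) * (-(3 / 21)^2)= -27 / 49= -0.55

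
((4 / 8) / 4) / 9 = 1 / 72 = 0.01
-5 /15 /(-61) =1 /183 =0.01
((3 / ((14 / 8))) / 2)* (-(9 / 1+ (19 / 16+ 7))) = -825 / 56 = -14.73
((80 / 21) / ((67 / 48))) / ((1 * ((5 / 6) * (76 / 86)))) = 33024 / 8911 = 3.71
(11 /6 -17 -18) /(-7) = 4.74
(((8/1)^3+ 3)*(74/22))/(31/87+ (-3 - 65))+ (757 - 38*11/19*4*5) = 3772642/12947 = 291.39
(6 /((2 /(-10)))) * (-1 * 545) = 16350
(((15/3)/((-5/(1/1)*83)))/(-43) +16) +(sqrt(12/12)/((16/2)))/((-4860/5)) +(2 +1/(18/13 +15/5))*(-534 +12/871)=-539080164892853/459276850656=-1173.76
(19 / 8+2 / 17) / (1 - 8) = -339 / 952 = -0.36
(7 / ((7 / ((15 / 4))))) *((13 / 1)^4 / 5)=85683 / 4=21420.75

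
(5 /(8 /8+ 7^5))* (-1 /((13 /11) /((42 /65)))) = -21 /129116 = -0.00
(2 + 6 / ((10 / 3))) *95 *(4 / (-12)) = -361 / 3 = -120.33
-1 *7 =-7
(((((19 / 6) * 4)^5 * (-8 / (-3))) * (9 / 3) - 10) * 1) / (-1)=-633878914 / 243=-2608555.20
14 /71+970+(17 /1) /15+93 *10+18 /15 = 1902.53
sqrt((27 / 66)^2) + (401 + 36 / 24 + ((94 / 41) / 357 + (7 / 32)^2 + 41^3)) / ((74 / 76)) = 217160899672109 / 3050116608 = 71197.57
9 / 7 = 1.29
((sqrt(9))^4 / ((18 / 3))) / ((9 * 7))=3 / 14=0.21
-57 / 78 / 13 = -19 / 338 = -0.06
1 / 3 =0.33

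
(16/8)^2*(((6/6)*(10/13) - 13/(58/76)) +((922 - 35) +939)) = 2729080/377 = 7238.94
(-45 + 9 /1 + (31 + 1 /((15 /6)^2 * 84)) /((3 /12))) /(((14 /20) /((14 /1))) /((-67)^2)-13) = -829639024 /122549595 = -6.77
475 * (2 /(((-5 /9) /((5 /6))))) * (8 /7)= -11400 /7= -1628.57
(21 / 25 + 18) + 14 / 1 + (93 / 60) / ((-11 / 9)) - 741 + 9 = -770471 / 1100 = -700.43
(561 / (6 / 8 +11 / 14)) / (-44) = -357 / 43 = -8.30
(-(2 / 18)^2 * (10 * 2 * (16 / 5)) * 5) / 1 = -320 / 81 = -3.95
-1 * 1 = -1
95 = 95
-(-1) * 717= 717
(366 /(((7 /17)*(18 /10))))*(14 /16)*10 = 25925 /6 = 4320.83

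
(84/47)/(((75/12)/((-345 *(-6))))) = 139104/235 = 591.93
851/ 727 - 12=-7873/ 727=-10.83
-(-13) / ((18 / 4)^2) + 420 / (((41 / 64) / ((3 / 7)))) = 935252 / 3321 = 281.62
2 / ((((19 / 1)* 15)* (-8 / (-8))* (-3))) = -2 / 855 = -0.00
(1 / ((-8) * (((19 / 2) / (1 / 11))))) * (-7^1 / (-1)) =-7 / 836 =-0.01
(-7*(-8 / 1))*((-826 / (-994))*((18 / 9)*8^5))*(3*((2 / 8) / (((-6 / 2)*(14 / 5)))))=-19333120 / 71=-272297.46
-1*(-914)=914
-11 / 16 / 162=-11 / 2592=-0.00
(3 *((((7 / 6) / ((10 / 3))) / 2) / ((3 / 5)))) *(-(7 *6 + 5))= -329 / 8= -41.12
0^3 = 0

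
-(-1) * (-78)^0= 1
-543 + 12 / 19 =-10305 / 19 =-542.37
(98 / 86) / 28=7 / 172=0.04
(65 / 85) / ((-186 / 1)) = -13 / 3162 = -0.00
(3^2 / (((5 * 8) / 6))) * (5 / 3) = 9 / 4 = 2.25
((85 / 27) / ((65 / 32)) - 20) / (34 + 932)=-3238 / 169533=-0.02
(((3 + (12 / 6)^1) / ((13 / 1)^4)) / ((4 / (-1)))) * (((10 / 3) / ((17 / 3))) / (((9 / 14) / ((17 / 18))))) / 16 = -175 / 74030112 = -0.00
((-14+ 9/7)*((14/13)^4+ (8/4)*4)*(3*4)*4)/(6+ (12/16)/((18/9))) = -3040570368/3398759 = -894.61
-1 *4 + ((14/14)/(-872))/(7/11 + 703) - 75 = -533193131/6749280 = -79.00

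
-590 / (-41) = 590 / 41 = 14.39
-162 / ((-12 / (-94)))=-1269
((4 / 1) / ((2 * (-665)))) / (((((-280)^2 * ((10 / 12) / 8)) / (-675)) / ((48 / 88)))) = 243 / 1792175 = 0.00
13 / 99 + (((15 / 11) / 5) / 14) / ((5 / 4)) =509 / 3465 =0.15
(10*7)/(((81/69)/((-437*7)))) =-4924990/27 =-182407.04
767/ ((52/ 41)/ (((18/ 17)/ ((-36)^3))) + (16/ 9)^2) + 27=5008303737/ 185587072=26.99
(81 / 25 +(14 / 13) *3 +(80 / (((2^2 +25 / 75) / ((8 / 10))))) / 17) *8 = 324408 / 5525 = 58.72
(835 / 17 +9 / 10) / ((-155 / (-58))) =18.72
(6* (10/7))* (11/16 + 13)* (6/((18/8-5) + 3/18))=-59130/217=-272.49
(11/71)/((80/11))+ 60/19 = 343099/107920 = 3.18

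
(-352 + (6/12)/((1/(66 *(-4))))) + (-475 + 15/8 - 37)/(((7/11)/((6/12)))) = -14157/16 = -884.81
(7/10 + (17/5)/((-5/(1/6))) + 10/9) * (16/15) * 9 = 6112/375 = 16.30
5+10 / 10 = 6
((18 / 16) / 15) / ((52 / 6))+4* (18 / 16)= 4689 / 1040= 4.51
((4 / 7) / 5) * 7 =4 / 5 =0.80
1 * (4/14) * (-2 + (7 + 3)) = 16/7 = 2.29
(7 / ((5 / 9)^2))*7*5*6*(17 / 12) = 67473 / 10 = 6747.30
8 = 8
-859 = -859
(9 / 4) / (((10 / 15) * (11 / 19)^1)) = 513 / 88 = 5.83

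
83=83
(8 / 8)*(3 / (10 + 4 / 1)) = 3 / 14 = 0.21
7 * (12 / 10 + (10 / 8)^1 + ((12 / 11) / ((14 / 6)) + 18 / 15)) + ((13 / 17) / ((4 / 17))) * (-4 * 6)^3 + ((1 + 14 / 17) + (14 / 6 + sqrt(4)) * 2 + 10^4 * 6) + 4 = 169593811 / 11220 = 15115.31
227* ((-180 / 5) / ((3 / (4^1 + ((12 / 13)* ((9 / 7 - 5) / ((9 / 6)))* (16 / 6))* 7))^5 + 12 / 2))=-57213306753024 / 42006813469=-1362.00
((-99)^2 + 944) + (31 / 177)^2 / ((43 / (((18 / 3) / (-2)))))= 4825030544 / 449049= 10745.00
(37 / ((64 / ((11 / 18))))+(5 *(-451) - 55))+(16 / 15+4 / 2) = -2306.58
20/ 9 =2.22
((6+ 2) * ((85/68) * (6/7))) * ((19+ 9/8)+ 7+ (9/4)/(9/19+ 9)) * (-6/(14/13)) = -256113/196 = -1306.70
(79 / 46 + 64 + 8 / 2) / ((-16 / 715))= -3115.50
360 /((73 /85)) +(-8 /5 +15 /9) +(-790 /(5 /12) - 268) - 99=-2018912 /1095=-1843.76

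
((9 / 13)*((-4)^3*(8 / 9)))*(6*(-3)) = 9216 / 13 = 708.92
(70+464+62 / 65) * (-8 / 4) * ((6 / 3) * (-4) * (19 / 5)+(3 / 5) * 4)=29957.42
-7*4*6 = -168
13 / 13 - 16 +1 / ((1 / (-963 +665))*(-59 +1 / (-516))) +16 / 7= -1633229 / 213115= -7.66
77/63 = 11/9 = 1.22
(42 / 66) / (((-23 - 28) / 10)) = -70 / 561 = -0.12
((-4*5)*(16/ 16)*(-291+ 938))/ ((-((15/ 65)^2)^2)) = 4562707.90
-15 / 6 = -5 / 2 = -2.50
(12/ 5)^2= 5.76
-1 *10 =-10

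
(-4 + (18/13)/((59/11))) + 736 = 561642/767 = 732.26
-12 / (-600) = 1 / 50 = 0.02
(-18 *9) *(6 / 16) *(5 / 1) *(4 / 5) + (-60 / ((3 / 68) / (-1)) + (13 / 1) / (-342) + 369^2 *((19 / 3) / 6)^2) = 104533813 / 684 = 152827.21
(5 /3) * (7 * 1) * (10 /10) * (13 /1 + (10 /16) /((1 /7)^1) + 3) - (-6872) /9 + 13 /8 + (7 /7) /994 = 8971853 /8946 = 1002.89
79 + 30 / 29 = 2321 / 29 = 80.03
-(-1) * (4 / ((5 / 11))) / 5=44 / 25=1.76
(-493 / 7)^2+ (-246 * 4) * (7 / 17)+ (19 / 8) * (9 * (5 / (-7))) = 30252823 / 6664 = 4539.74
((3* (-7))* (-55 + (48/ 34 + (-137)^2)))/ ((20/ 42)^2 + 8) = -1473249141/ 30838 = -47773.82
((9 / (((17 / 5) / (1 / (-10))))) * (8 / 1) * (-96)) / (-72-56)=-27 / 17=-1.59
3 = 3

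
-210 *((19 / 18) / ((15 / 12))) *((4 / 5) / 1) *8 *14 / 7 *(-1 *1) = 2269.87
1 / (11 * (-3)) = -0.03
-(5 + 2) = -7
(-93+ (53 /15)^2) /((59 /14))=-253624 /13275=-19.11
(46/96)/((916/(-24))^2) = 0.00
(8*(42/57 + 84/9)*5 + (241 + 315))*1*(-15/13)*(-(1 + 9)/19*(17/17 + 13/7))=4204000/2527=1663.63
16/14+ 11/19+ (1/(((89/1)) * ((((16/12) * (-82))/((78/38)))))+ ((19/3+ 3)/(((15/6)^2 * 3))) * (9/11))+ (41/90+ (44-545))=-4789413152197/9609276600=-498.42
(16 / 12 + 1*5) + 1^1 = 22 / 3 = 7.33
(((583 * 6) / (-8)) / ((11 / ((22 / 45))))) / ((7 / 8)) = -2332 / 105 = -22.21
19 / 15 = 1.27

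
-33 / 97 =-0.34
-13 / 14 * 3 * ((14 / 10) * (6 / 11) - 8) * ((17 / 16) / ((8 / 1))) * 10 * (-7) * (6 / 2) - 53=-433123 / 704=-615.23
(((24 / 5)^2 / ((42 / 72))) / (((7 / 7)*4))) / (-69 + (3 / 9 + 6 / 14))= -5184 / 35825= -0.14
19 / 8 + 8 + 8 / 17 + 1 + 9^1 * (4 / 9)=2155 / 136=15.85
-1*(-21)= 21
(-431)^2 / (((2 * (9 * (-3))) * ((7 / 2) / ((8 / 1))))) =-1486088 / 189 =-7862.90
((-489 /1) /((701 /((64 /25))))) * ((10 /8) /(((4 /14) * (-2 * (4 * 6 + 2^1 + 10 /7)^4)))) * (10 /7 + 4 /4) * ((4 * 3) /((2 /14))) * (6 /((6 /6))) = 46572197 /5512888320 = 0.01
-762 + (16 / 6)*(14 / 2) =-2230 / 3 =-743.33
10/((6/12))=20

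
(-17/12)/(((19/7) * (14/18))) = -51/76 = -0.67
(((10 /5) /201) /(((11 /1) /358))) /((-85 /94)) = -67304 /187935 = -0.36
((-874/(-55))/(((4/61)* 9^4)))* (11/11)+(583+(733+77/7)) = 1327.04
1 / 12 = 0.08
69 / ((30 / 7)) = 161 / 10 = 16.10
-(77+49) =-126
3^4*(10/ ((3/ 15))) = 4050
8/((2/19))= 76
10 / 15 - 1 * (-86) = 260 / 3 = 86.67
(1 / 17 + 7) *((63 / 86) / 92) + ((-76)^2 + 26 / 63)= 6118545617 / 1059219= 5776.47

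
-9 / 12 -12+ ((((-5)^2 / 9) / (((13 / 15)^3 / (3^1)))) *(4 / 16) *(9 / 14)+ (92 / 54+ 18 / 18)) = -26538055 / 3321864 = -7.99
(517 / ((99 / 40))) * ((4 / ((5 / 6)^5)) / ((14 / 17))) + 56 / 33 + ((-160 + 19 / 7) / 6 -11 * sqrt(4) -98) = 687265441 / 288750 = 2380.14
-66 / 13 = -5.08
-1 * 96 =-96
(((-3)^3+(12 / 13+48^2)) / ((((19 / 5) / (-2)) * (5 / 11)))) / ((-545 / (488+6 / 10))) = 1591580298 / 673075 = 2364.64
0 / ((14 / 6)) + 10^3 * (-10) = -10000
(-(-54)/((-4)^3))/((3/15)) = -135/32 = -4.22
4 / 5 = 0.80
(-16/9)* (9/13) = -1.23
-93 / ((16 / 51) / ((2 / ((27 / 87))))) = -1910.38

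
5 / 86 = 0.06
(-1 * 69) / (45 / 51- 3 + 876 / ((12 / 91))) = -1173 / 112895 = -0.01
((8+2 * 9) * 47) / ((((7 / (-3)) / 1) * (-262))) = 1833 / 917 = 2.00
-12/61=-0.20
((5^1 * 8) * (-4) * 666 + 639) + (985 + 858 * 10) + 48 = -96308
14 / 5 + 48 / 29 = 646 / 145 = 4.46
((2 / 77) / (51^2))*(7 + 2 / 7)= 2 / 27489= 0.00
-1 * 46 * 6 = -276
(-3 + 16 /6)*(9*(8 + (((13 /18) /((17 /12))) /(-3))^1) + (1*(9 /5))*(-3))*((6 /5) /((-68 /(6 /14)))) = 16593 /101150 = 0.16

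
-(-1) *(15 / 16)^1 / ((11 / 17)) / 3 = 85 / 176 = 0.48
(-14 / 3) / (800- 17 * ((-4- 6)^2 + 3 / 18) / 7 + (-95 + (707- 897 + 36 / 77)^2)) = -166012 / 1294334887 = -0.00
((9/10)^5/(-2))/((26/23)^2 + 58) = -31236921/6271600000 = -0.00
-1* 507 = -507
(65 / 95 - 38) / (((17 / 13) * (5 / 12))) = -110604 / 1615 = -68.49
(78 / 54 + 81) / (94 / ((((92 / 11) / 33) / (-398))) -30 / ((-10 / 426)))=-17066 / 30291705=-0.00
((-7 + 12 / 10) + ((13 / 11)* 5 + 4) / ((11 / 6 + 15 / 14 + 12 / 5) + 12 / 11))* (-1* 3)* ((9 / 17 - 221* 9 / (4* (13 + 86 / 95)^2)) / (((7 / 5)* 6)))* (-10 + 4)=57070542916953 / 3067967052346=18.60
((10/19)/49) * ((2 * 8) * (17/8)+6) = 400/931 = 0.43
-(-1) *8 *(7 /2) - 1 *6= 22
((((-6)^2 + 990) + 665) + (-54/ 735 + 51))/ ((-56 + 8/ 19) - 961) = -8108668/ 4732175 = -1.71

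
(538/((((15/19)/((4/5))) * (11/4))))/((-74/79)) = -6460304/30525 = -211.64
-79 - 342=-421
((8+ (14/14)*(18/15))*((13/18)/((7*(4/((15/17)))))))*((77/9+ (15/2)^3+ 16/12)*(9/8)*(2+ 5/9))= 259.91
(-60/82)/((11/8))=-240/451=-0.53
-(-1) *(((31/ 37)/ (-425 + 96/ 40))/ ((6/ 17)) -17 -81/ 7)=-93835645/ 3283602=-28.58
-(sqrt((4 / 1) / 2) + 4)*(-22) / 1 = 22*sqrt(2) + 88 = 119.11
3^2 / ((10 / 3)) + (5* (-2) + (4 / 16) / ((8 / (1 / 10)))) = -467 / 64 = -7.30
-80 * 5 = -400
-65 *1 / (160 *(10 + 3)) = -1 / 32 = -0.03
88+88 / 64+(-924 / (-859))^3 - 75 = 79202686777 / 5070718232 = 15.62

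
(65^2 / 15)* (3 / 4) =845 / 4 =211.25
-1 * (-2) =2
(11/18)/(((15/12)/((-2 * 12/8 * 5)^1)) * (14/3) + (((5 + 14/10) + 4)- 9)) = 55/91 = 0.60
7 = 7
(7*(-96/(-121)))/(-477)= -224/19239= -0.01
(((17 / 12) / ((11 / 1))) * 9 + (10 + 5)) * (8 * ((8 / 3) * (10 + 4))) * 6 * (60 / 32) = 597240 / 11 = 54294.55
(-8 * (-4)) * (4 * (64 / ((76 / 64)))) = 131072 / 19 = 6898.53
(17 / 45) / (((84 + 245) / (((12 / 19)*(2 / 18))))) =68 / 843885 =0.00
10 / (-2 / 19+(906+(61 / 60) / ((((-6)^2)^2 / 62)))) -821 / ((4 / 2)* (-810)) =561412063469 / 1084166352180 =0.52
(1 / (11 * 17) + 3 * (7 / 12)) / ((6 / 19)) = 24947 / 4488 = 5.56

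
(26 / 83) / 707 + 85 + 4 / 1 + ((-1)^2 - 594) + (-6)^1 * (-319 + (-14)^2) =13731380 / 58681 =234.00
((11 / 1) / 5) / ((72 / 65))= 143 / 72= 1.99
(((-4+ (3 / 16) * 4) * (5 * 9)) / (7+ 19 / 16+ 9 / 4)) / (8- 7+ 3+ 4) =-585 / 334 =-1.75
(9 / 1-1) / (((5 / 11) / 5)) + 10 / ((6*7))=1853 / 21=88.24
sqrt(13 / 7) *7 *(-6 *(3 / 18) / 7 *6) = -6 *sqrt(91) / 7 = -8.18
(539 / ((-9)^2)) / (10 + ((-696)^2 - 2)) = 539 / 39238344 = 0.00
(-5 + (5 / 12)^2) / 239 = -0.02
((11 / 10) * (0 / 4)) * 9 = 0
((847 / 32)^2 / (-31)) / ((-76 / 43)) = 30848587 / 2412544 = 12.79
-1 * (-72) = 72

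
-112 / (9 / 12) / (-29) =448 / 87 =5.15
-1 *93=-93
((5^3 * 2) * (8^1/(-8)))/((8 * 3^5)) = -125/972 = -0.13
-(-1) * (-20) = -20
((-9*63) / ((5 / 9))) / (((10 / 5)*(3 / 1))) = -1701 / 10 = -170.10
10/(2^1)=5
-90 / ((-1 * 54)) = 5 / 3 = 1.67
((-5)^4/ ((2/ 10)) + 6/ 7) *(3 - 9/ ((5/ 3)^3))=2888292/ 875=3300.91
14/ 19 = 0.74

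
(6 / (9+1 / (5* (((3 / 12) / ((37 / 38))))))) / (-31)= -0.02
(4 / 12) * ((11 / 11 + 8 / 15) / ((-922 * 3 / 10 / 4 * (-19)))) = 92 / 236493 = 0.00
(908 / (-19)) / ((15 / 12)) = -3632 / 95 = -38.23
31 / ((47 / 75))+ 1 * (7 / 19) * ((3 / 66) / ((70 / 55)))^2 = 4947647 / 100016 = 49.47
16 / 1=16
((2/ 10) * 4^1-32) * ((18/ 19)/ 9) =-312/ 95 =-3.28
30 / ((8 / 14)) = 105 / 2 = 52.50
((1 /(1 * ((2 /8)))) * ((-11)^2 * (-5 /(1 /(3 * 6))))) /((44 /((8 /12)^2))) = -440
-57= -57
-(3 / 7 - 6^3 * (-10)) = -15123 / 7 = -2160.43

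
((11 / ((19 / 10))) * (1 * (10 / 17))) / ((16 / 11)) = 3025 / 1292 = 2.34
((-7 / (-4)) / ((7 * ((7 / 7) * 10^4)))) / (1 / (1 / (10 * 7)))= 1 / 2800000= 0.00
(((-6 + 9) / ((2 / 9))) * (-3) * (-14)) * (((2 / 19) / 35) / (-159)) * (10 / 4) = -27 / 1007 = -0.03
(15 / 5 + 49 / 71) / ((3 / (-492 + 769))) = 72574 / 213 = 340.72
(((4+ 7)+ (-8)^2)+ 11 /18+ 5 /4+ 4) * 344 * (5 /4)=625865 /18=34770.28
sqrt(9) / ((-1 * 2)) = -3 / 2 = -1.50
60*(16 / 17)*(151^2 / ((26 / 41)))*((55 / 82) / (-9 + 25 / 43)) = -6470923800 / 40001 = -161769.05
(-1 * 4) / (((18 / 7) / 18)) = -28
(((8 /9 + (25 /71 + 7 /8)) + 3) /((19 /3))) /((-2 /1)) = -26153 /64752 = -0.40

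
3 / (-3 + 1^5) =-3 / 2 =-1.50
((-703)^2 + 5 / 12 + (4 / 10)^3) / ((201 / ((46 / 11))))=17050227083 / 1658250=10282.06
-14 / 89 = -0.16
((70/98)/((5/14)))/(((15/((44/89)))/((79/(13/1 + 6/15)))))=6952/17889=0.39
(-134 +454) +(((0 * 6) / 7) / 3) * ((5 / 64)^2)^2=320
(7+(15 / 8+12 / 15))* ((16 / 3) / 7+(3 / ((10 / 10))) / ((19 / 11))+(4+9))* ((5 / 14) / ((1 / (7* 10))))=498585 / 133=3748.76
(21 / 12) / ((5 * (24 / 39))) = 91 / 160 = 0.57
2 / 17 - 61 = -1035 / 17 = -60.88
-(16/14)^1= -8/7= -1.14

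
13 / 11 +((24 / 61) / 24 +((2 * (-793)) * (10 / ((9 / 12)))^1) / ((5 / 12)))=-34053788 / 671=-50750.80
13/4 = 3.25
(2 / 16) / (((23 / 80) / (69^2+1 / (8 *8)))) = 1523525 / 736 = 2070.01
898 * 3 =2694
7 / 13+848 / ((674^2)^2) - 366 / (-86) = 34566419629107 / 7209936028399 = 4.79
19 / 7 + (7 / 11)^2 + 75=66167 / 847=78.12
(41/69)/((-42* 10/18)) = -41/1610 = -0.03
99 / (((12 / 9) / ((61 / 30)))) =6039 / 40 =150.98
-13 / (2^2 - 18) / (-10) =-13 / 140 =-0.09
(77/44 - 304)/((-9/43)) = 17329/12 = 1444.08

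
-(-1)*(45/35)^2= 81/49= 1.65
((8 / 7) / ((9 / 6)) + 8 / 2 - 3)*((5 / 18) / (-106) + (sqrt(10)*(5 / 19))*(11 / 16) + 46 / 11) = 2035*sqrt(10) / 6384 + 3245381 / 440748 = 8.37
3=3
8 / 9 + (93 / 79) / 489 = 103295 / 115893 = 0.89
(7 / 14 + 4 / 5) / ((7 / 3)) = 39 / 70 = 0.56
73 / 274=0.27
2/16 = 0.12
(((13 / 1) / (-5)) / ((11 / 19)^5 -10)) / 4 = 2476099 / 37846060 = 0.07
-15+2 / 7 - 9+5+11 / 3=-316 / 21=-15.05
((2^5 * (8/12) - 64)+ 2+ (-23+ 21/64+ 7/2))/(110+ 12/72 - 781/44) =-11489/17744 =-0.65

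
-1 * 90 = -90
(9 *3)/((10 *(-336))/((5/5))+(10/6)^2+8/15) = -1215/151051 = -0.01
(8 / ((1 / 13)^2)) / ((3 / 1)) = 1352 / 3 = 450.67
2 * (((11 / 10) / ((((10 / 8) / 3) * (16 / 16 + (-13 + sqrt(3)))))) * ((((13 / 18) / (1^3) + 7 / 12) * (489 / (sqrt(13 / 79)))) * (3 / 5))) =-21516 * sqrt(1027) / 1625 - 1793 * sqrt(3081) / 1625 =-485.57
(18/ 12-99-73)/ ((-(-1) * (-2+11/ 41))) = 13981/ 142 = 98.46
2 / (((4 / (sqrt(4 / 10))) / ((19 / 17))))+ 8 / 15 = 19*sqrt(10) / 170+ 8 / 15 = 0.89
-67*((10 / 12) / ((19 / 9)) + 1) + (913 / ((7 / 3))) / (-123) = -1053831 / 10906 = -96.63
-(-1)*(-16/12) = -1.33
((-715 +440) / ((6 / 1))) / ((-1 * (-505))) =-55 / 606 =-0.09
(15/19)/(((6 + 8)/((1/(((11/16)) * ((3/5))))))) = 200/1463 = 0.14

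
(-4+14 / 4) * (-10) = 5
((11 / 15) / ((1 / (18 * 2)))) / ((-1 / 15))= -396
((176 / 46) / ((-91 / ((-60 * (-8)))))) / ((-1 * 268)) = 10560 / 140231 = 0.08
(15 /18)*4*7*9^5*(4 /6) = 918540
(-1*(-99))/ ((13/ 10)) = 990/ 13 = 76.15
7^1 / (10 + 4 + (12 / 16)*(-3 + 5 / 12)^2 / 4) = 5376 / 11713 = 0.46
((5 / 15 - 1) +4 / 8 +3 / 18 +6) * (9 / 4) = 27 / 2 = 13.50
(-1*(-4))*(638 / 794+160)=643.21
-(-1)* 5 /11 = 5 /11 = 0.45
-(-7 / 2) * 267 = 1869 / 2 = 934.50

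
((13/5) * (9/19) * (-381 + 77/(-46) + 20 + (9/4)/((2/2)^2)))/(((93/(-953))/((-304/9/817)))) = -547742468/2912605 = -188.06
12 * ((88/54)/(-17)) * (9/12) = -44/51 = -0.86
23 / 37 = 0.62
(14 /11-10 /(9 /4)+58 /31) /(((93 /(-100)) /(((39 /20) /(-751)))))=-259480 /71449389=-0.00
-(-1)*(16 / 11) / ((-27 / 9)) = -16 / 33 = -0.48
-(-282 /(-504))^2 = -2209 /7056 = -0.31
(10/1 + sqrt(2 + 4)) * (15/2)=15 * sqrt(6)/2 + 75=93.37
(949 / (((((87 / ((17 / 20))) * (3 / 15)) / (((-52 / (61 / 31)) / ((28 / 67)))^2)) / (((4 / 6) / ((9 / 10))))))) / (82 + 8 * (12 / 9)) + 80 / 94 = 2765617157871095 / 1865349289062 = 1482.63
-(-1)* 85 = 85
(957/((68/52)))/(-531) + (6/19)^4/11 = -5940953393/4313494779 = -1.38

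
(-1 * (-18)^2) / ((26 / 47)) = -7614 / 13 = -585.69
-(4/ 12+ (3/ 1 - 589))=1757/ 3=585.67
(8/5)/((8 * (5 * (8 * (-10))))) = -1/2000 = -0.00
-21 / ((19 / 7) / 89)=-688.58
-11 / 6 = -1.83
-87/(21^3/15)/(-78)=145/80262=0.00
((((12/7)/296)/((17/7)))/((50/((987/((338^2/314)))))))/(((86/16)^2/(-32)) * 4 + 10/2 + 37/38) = 80755776/1474466623175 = 0.00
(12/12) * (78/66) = 13/11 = 1.18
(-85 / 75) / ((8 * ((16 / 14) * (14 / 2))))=-17 / 960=-0.02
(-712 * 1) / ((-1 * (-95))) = -7.49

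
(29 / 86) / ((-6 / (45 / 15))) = -29 / 172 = -0.17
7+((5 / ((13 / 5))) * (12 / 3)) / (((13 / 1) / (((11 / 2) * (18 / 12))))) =11.88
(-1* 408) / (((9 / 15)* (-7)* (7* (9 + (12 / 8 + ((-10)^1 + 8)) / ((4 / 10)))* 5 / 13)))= 7072 / 1519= 4.66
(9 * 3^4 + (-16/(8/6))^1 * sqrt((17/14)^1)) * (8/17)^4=2985984/83521 - 24576 * sqrt(238)/584647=35.10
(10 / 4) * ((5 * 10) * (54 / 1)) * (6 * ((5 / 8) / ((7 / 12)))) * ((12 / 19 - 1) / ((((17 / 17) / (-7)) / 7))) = 14883750 / 19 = 783355.26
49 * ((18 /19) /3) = 294 /19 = 15.47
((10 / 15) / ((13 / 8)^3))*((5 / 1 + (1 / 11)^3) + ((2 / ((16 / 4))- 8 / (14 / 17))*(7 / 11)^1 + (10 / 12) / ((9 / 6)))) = -3769856 / 78953589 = -0.05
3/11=0.27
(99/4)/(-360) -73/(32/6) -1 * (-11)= -441/160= -2.76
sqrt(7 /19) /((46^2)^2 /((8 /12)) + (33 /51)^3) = 4913 * sqrt(133) /626935653137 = 0.00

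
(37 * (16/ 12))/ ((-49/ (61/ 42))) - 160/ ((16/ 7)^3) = -5871997/ 395136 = -14.86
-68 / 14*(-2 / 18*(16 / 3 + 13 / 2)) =1207 / 189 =6.39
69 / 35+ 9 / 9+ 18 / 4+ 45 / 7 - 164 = -1501 / 10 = -150.10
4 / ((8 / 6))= 3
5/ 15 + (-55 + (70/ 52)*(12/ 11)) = -22822/ 429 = -53.20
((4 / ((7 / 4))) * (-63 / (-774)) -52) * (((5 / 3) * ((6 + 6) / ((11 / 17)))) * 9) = -6817680 / 473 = -14413.70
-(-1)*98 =98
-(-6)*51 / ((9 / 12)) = 408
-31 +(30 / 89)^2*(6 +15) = -226651 / 7921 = -28.61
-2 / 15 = -0.13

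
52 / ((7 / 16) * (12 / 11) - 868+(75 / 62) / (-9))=-212784 / 3550453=-0.06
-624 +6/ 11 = -6858/ 11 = -623.45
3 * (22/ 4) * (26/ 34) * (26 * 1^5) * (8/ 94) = 27.92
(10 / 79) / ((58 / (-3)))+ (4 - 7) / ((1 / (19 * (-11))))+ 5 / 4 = 628.24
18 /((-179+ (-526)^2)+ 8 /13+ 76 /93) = 21762 /334286605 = 0.00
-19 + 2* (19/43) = -779/43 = -18.12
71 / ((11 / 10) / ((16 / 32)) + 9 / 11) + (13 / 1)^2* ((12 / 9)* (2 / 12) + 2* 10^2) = 50588453 / 1494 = 33861.08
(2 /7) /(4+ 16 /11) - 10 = -2089 /210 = -9.95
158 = 158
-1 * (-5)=5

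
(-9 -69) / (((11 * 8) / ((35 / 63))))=-65 / 132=-0.49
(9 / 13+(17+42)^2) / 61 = 742 / 13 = 57.08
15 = 15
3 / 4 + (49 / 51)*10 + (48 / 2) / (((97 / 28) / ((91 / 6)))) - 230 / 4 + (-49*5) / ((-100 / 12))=8640431 / 98940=87.33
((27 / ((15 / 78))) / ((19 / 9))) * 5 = 6318 / 19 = 332.53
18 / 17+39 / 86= 2211 / 1462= 1.51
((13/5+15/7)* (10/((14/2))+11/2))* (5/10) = 8051/490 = 16.43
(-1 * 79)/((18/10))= -395/9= -43.89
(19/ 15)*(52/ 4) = 247/ 15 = 16.47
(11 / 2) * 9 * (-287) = -28413 / 2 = -14206.50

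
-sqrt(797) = -28.23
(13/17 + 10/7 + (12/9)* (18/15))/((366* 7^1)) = 37/24990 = 0.00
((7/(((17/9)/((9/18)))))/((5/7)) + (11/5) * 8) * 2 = 40.39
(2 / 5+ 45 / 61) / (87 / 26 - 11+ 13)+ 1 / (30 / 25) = 266107 / 254370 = 1.05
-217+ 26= -191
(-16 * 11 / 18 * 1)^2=7744 / 81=95.60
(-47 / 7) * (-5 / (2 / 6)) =705 / 7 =100.71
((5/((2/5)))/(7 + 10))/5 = 0.15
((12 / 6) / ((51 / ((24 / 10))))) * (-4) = -0.38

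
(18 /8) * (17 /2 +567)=1294.88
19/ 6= 3.17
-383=-383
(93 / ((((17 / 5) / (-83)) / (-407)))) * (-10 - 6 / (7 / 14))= -345579630 / 17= -20328213.53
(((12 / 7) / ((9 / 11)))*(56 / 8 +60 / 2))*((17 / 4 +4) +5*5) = 7733 / 3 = 2577.67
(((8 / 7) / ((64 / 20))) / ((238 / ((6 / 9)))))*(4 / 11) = 10 / 27489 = 0.00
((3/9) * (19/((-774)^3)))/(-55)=19/76507995960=0.00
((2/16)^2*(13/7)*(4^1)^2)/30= 13/840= 0.02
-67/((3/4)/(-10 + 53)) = -11524/3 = -3841.33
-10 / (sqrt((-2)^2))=-5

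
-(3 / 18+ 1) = -7 / 6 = -1.17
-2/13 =-0.15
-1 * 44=-44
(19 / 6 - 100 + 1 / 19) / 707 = -11033 / 80598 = -0.14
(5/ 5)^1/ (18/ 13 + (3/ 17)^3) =63869/ 88785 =0.72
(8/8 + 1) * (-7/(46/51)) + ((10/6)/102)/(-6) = -655567/42228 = -15.52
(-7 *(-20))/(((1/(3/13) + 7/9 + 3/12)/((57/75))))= 19152/965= 19.85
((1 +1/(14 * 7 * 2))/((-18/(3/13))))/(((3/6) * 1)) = -0.03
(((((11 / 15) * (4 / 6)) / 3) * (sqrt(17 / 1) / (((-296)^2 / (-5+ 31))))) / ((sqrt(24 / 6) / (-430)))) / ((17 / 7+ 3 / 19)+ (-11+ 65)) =-817817 * sqrt(17) / 4450936608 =-0.00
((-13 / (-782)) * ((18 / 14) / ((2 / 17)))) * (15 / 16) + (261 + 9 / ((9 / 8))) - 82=1928603 / 10304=187.17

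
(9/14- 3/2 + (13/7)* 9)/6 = 37/14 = 2.64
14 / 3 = 4.67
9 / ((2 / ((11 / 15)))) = 33 / 10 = 3.30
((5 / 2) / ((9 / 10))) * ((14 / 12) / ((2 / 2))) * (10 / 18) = 875 / 486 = 1.80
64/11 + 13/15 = 6.68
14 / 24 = 7 / 12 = 0.58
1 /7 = 0.14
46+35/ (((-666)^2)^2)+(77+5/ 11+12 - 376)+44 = -425356042143647/ 2164161176496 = -196.55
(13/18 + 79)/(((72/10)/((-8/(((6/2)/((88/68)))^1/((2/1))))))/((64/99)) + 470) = 1836800/10791621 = 0.17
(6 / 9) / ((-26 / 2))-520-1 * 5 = -20477 / 39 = -525.05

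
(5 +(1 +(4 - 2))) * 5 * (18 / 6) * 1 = 120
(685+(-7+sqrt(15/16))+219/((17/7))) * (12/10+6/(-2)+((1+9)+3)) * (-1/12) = -60942/85 - 7 * sqrt(15)/30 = -717.87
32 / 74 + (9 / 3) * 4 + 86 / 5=5482 / 185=29.63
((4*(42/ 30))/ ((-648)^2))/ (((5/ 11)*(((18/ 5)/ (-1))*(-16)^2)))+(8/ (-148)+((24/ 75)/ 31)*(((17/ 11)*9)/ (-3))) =-15549970407113/ 152580348518400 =-0.10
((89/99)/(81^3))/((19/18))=178/111071169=0.00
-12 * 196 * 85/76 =-49980/19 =-2630.53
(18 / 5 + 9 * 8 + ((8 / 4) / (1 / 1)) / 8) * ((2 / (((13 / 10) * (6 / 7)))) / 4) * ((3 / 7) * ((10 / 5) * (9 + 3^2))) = 13653 / 26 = 525.12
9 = 9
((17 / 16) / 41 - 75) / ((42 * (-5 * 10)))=49183 / 1377600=0.04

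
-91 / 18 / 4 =-91 / 72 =-1.26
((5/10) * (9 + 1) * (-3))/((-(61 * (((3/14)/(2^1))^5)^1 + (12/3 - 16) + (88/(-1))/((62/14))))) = -8002821120/17003384071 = -0.47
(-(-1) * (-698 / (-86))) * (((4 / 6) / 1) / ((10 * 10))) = 349 / 6450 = 0.05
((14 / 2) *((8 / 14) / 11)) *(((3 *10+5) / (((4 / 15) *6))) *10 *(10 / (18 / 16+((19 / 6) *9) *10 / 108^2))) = 34020000 / 49159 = 692.04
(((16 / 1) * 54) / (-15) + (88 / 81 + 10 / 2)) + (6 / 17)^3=-102412439 / 1989765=-51.47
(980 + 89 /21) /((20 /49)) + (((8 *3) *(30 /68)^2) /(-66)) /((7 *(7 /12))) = 22537253593 /9346260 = 2411.37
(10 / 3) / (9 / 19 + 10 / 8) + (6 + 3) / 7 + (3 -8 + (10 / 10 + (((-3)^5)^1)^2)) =162441652 / 2751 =59048.22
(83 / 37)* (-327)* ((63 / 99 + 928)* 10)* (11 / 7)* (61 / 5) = -33823928430 / 259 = -130594318.26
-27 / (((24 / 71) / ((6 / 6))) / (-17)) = 10863 / 8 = 1357.88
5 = 5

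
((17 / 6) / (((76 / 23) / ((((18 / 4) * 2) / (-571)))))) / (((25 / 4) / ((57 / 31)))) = -3519 / 885050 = -0.00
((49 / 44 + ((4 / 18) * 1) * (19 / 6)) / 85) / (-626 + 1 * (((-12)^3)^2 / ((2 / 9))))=127 / 79811633880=0.00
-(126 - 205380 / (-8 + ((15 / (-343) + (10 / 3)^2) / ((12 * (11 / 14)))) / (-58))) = -348417794214 / 13539349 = -25733.72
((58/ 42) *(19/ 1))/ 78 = 551/ 1638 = 0.34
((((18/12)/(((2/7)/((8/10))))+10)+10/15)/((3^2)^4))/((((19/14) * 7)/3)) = 446/623295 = 0.00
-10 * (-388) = 3880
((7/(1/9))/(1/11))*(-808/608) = -69993/76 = -920.96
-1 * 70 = -70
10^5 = 100000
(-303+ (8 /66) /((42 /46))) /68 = -209887 /47124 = -4.45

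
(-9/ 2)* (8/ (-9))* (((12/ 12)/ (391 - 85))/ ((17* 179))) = 2/ 465579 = 0.00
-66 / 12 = -11 / 2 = -5.50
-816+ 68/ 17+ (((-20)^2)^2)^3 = 4095999999999188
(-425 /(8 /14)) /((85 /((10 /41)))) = -175 /82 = -2.13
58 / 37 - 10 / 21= 848 / 777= 1.09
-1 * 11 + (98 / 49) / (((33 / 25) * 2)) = -338 / 33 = -10.24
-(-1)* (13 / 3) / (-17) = -13 / 51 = -0.25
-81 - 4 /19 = -1543 /19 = -81.21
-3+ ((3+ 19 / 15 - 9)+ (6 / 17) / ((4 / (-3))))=-4079 / 510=-8.00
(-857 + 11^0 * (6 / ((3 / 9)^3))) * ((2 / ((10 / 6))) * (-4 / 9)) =1112 / 3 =370.67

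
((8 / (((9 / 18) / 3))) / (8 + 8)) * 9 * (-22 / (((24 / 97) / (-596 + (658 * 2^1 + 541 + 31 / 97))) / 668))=-2022779484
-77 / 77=-1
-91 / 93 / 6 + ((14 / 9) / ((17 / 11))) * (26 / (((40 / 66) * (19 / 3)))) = 5997173 / 901170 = 6.65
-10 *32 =-320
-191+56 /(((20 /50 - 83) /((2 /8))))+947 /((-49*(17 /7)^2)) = -3315504 /17051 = -194.45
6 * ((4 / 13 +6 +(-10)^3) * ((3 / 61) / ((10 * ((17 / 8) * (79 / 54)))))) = -50225184 / 5324995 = -9.43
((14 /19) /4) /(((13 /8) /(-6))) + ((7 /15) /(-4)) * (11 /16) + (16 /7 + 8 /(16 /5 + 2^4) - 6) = -6735613 /1659840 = -4.06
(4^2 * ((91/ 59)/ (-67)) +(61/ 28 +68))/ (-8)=-7726877/ 885472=-8.73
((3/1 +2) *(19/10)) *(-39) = -741/2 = -370.50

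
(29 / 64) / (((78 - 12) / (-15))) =-145 / 1408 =-0.10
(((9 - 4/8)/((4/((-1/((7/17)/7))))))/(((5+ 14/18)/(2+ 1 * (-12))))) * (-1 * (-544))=442170/13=34013.08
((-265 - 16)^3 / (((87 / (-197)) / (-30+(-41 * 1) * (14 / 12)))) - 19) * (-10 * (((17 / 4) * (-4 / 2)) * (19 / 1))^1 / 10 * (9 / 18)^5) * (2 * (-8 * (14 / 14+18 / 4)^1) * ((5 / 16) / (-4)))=-36263296455224905 / 267264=-135683430822.05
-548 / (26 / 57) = -15618 / 13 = -1201.38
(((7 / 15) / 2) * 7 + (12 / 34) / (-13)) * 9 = 31947 / 2210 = 14.46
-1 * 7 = -7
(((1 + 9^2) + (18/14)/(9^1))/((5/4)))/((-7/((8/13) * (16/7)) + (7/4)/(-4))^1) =-58880/4851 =-12.14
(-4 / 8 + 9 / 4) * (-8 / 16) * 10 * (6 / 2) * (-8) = 210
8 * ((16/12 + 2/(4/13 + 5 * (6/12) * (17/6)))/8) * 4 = 22192/3459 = 6.42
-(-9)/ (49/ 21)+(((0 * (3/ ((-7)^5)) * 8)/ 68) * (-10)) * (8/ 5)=27/ 7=3.86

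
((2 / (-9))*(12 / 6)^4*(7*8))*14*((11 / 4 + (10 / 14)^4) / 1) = -1233536 / 147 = -8391.40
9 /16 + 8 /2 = 4.56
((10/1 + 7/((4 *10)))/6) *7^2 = 19943/240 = 83.10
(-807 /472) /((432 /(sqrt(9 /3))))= -269 *sqrt(3) /67968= -0.01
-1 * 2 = -2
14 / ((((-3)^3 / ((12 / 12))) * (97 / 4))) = -56 / 2619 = -0.02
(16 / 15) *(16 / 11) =256 / 165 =1.55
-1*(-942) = 942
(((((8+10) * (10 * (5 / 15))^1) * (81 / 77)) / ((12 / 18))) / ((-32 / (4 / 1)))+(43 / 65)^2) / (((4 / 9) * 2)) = -133475697 / 10410400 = -12.82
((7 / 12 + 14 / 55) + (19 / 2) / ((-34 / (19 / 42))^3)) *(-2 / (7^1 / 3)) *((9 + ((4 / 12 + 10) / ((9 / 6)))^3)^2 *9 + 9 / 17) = -136805832185168873054129 / 187566627617883360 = -729371.92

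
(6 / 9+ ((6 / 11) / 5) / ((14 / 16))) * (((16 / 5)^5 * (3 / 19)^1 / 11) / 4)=0.95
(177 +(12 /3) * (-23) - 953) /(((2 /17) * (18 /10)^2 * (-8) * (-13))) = -92225 /4212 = -21.90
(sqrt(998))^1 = sqrt(998) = 31.59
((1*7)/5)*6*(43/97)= 1806/485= 3.72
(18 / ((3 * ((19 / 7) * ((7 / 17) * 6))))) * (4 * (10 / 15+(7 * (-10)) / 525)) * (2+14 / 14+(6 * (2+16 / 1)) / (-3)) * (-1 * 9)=53856 / 95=566.91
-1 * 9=-9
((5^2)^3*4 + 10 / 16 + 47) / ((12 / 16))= 500381 / 6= 83396.83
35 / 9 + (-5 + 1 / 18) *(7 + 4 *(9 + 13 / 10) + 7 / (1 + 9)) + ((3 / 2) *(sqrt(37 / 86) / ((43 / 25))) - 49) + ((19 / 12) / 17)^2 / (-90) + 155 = -494003089 / 3745440 + 75 *sqrt(3182) / 7396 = -131.32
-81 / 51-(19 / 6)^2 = -7109 / 612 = -11.62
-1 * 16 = -16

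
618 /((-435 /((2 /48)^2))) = -103 /41760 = -0.00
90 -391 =-301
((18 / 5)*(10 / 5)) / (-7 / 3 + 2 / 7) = -756 / 215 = -3.52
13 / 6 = 2.17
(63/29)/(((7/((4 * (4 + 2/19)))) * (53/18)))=1.73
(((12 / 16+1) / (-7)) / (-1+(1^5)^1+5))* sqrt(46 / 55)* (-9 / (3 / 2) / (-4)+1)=-sqrt(2530) / 440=-0.11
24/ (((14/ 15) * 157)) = 180/ 1099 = 0.16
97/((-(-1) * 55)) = 97/55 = 1.76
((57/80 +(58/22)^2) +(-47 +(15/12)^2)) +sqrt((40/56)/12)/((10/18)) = -182829/4840 +3 * sqrt(105)/70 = -37.34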